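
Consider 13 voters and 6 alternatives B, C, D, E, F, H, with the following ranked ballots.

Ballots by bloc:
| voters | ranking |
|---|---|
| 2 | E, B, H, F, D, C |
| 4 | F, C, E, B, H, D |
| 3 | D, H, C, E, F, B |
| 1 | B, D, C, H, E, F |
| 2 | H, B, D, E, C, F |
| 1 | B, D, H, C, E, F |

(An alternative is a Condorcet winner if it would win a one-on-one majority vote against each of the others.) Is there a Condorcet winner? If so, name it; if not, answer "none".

Pairwise majorities:
B vs C: 6 to 7, C.
B vs D: 10 to 3, B.
B vs E: B preferred on 1+2+1 = 4 ballots; E wins 9–4.
B vs F: 2+1+2+1 = 6 for B, 7 for F — F by 7–6.
B vs H: B, 8–5.
C vs D: D wins 9–4.
C vs E: C wins 9–4.
C vs F: C is ranked higher on 3+1+2+1 = 7 ballots, F on 6. C wins 7–6.
C–H: H 8–5.
D vs E: D is ranked higher on 3+1+2+1 = 7 ballots, E on 6. D wins 7–6.
D vs F: 7 to 6, D.
D vs H: 3+1+1 = 5 for D, 8 for H — H by 8–5.
E–F: E 9–4.
E vs H: 6 to 7, H.
F vs H: H wins 9–4.
No alternative is unbeaten: B loses to C; C loses to D; D loses to B; E loses to C; F loses to C; H loses to B. In particular B beats D beats C beats B is a majority cycle — no Condorcet winner exists.

none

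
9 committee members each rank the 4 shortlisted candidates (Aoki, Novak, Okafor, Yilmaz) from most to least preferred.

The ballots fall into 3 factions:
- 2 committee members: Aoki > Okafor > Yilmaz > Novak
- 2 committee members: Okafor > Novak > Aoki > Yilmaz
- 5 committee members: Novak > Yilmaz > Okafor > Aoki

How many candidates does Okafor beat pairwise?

Okafor against each rival (9 committee members):
Okafor vs Aoki: 7 to 2, Okafor.
Okafor vs Novak: 2+2 = 4 for Okafor, 5 for Novak — Novak by 5–4.
Okafor vs Yilmaz: Yilmaz, 5–4.
Okafor beats Aoki; loses to Novak, Yilmaz — 1 pairwise win.

1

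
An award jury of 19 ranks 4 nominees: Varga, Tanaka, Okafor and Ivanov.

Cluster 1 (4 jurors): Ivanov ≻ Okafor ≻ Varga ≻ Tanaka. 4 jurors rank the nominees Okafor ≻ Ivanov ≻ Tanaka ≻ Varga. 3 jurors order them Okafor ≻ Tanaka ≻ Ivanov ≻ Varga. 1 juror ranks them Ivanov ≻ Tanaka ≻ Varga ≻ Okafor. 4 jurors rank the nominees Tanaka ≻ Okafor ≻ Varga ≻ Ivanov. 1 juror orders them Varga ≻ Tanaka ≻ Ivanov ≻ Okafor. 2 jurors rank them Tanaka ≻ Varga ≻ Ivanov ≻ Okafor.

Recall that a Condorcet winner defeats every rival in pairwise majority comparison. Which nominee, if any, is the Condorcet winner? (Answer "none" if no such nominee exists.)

Pairwise majorities:
Varga vs Tanaka: Tanaka, 14–5.
Varga–Okafor: Okafor 15–4.
Varga vs Ivanov: Ivanov wins 12–7.
Tanaka vs Okafor: Okafor wins 11–8.
Tanaka vs Ivanov: Tanaka, 10–9.
Okafor vs Ivanov: Okafor, 11–8.
Okafor wins every pairwise contest, so Okafor is the Condorcet winner.

Okafor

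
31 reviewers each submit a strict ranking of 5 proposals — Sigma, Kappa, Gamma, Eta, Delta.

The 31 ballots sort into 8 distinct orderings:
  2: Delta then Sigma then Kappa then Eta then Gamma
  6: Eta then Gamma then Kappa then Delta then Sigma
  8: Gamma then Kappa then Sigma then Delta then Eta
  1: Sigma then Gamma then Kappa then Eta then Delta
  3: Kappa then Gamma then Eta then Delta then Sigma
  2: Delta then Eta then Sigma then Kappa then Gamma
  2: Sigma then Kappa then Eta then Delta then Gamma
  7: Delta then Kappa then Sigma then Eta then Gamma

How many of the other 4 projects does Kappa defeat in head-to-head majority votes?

4

Kappa against each rival (31 reviewers):
Kappa vs Sigma: Kappa, 24–7.
Kappa vs Gamma: Kappa preferred on 2+3+2+2+7 = 16 ballots; Kappa wins 16–15.
Kappa vs Eta: 2+8+1+3+2+7 = 23 for Kappa, 8 for Eta — Kappa by 23–8.
Kappa–Delta: Kappa 20–11.
Kappa beats Sigma, Gamma, Eta, Delta — 4 pairwise wins.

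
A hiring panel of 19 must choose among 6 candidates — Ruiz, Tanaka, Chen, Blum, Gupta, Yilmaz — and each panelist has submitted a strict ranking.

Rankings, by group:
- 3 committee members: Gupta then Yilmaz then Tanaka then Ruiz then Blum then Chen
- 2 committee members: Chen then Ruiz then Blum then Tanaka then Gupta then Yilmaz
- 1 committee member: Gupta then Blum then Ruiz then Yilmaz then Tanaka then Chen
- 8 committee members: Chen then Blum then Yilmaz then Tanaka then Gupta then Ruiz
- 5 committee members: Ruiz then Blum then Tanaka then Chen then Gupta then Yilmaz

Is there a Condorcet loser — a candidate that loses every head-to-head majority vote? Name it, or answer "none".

Pairwise majorities:
Ruiz vs Tanaka: 2+1+5 = 8 for Ruiz, 11 for Tanaka — Tanaka by 11–8.
Ruiz vs Chen: Chen wins 10–9.
Ruiz vs Blum: 3+2+5 = 10 for Ruiz, 9 for Blum — Ruiz by 10–9.
Ruiz vs Gupta: Ruiz preferred on 2+5 = 7 ballots; Gupta wins 12–7.
Ruiz vs Yilmaz: Ruiz is ranked higher on 2+1+5 = 8 ballots, Yilmaz on 11. Yilmaz wins 11–8.
Tanaka vs Chen: Tanaka preferred on 3+1+5 = 9 ballots; Chen wins 10–9.
Tanaka–Blum: Blum 16–3.
Tanaka vs Gupta: Tanaka is ranked higher on 2+8+5 = 15 ballots, Gupta on 4. Tanaka wins 15–4.
Tanaka vs Yilmaz: Yilmaz, 12–7.
Chen–Blum: Chen 10–9.
Chen vs Gupta: 15 to 4, Chen.
Chen–Yilmaz: Chen 15–4.
Blum–Gupta: Blum 15–4.
Blum–Yilmaz: Blum 16–3.
Gupta vs Yilmaz: 11 to 8, Gupta.
No candidate is winless: Ruiz beats Blum; Tanaka beats Ruiz; Chen beats Ruiz; Blum beats Tanaka; Gupta beats Ruiz; Yilmaz beats Ruiz. There is no Condorcet loser.

none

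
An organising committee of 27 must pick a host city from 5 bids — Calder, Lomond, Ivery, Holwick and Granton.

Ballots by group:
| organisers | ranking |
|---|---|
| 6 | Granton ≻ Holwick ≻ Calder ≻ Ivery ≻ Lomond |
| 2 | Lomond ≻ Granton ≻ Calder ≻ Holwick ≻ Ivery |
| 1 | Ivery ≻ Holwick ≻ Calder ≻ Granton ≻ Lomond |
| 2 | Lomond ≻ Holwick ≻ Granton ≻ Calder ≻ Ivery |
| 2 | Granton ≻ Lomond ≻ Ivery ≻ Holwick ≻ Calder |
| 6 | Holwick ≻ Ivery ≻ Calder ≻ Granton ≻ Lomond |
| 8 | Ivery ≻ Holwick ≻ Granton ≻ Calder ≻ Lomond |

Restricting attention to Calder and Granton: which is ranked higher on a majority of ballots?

Granton

Ballots ranking Calder above Granton: 1 + 6 = 7.
Ballots ranking Granton above Calder: 27 − 7 = 20.
Granton wins the head-to-head 20–7.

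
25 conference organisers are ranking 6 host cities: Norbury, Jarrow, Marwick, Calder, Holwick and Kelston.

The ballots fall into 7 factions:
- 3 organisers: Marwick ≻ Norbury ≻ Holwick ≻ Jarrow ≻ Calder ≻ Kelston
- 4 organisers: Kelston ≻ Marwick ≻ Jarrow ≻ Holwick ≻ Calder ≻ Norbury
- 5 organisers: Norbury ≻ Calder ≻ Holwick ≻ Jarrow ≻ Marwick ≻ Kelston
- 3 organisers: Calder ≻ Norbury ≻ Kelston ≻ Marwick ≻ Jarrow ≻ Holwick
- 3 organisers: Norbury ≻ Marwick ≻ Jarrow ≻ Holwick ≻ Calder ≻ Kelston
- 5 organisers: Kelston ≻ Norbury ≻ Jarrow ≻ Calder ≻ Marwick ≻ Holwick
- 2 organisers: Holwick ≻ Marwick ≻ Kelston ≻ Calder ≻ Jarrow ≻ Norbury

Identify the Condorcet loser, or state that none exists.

Head-to-head results (25 organisers):
Norbury vs Jarrow: 19 to 6, Norbury.
Norbury vs Marwick: Norbury preferred on 5+3+3+5 = 16 ballots; Norbury wins 16–9.
Norbury vs Calder: Norbury preferred on 3+5+3+5 = 16 ballots; Norbury wins 16–9.
Norbury vs Holwick: Norbury wins 19–6.
Norbury vs Kelston: Norbury preferred on 3+5+3+3 = 14 ballots; Norbury wins 14–11.
Jarrow vs Marwick: Jarrow preferred on 5+5 = 10 ballots; Marwick wins 15–10.
Jarrow vs Calder: Jarrow is ranked higher on 3+4+3+5 = 15 ballots, Calder on 10. Jarrow wins 15–10.
Jarrow vs Holwick: 15 to 10, Jarrow.
Jarrow vs Kelston: 11 to 14, Kelston.
Marwick vs Calder: 3+4+3+2 = 12 for Marwick, 13 for Calder — Calder by 13–12.
Marwick vs Holwick: 3+4+3+3+5 = 18 for Marwick, 7 for Holwick — Marwick by 18–7.
Marwick vs Kelston: Marwick preferred on 3+5+3+2 = 13 ballots; Marwick wins 13–12.
Calder vs Holwick: 5+3+5 = 13 for Calder, 12 for Holwick — Calder by 13–12.
Calder vs Kelston: Calder is ranked higher on 3+5+3+3 = 14 ballots, Kelston on 11. Calder wins 14–11.
Holwick vs Kelston: 13 to 12, Holwick.
Every city wins at least one matchup (Norbury beats Jarrow; Jarrow beats Calder; Marwick beats Jarrow; Calder beats Marwick; Holwick beats Kelston; Kelston beats Jarrow), so there is no Condorcet loser.

none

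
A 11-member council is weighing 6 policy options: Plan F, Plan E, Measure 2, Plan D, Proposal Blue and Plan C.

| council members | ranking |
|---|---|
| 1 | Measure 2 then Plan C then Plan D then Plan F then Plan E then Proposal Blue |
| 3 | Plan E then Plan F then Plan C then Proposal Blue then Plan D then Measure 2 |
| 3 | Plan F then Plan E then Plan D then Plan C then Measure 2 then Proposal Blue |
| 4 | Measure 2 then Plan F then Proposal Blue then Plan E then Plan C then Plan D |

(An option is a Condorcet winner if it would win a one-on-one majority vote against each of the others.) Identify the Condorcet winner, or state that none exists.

Plan F

Head-to-head results (11 council members):
Plan F vs Plan E: 1+3+4 = 8 for Plan F, 3 for Plan E — Plan F by 8–3.
Plan F vs Measure 2: Plan F preferred on 3+3 = 6 ballots; Plan F wins 6–5.
Plan F vs Plan D: Plan F is ranked higher on 3+3+4 = 10 ballots, Plan D on 1. Plan F wins 10–1.
Plan F vs Proposal Blue: Plan F is ranked higher on 1+3+3+4 = 11 ballots, Proposal Blue on 0. Plan F wins 11–0.
Plan F vs Plan C: 3+3+4 = 10 for Plan F, 1 for Plan C — Plan F by 10–1.
Plan E vs Measure 2: Plan E preferred on 3+3 = 6 ballots; Plan E wins 6–5.
Plan E vs Plan D: Plan E preferred on 3+3+4 = 10 ballots; Plan E wins 10–1.
Plan E vs Proposal Blue: Plan E is ranked higher on 1+3+3 = 7 ballots, Proposal Blue on 4. Plan E wins 7–4.
Plan E vs Plan C: 3+3+4 = 10 for Plan E, 1 for Plan C — Plan E by 10–1.
Measure 2 vs Plan D: Measure 2 is ranked higher on 1+4 = 5 ballots, Plan D on 6. Plan D wins 6–5.
Measure 2 vs Proposal Blue: 8 to 3, Measure 2.
Measure 2 vs Plan C: Measure 2 preferred on 1+4 = 5 ballots; Plan C wins 6–5.
Plan D vs Proposal Blue: 1+3 = 4 for Plan D, 7 for Proposal Blue — Proposal Blue by 7–4.
Plan D vs Plan C: 3 for Plan D, 8 for Plan C — Plan C by 8–3.
Proposal Blue vs Plan C: Proposal Blue preferred on 4 ballots; Plan C wins 7–4.
Plan F beats each of Plan E, Measure 2, Plan D, Proposal Blue, Plan C — Plan F is the Condorcet winner.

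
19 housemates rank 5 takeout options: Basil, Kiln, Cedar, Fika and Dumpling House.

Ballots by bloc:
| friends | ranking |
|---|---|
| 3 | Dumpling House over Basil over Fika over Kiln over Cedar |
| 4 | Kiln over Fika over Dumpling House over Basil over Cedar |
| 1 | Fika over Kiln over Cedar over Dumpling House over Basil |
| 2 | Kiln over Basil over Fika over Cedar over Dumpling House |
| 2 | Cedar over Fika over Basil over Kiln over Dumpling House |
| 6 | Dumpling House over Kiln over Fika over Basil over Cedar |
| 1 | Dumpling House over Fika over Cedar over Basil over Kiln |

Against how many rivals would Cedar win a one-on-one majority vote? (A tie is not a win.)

0

Cedar against each rival (19 friends):
Cedar vs Basil: Basil wins 15–4.
Cedar vs Kiln: 2+1 = 3 for Cedar, 16 for Kiln — Kiln by 16–3.
Cedar vs Fika: Fika, 17–2.
Cedar–Dumpling House: Dumpling House 14–5.
Cedar beats no one; loses to Basil, Kiln, Fika, Dumpling House — 0 pairwise wins.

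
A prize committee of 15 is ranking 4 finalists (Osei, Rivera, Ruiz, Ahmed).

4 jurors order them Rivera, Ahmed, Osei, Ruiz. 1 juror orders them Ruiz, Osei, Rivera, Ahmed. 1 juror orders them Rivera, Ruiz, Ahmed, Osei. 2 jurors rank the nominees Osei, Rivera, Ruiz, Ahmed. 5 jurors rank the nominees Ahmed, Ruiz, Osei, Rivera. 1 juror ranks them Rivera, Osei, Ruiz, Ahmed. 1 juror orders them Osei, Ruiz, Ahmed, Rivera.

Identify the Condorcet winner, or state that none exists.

none

Head-to-head results (15 jurors):
Osei–Rivera: Osei 9–6.
Osei–Ruiz: Osei 8–7.
Osei vs Ahmed: Ahmed, 10–5.
Rivera vs Ruiz: Rivera, 8–7.
Rivera vs Ahmed: Rivera, 9–6.
Ruiz vs Ahmed: Ahmed, 9–6.
No nominee is unbeaten: Osei loses to Ahmed; Rivera loses to Osei; Ruiz loses to Osei; Ahmed loses to Rivera. In particular Osei > Rivera > Ahmed > Osei is a majority cycle — no Condorcet winner exists.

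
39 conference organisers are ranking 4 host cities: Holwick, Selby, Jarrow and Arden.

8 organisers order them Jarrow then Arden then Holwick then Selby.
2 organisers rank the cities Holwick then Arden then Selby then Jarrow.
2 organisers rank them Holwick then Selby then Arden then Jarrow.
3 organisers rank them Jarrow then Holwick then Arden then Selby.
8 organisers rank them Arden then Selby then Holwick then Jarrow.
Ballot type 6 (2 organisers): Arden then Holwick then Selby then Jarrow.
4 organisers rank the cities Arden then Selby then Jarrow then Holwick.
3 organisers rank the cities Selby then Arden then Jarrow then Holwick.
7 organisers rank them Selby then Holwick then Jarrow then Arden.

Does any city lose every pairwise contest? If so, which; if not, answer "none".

Pairwise majorities:
Holwick vs Selby: Holwick preferred on 8+2+2+3+2 = 17 ballots; Selby wins 22–17.
Holwick–Jarrow: Holwick 21–18.
Holwick–Arden: Arden 25–14.
Selby vs Jarrow: Selby, 28–11.
Selby vs Arden: 2+3+7 = 12 for Selby, 27 for Arden — Arden by 27–12.
Jarrow–Arden: Arden 21–18.
Only Jarrow has no wins; Jarrow is the Condorcet loser.

Jarrow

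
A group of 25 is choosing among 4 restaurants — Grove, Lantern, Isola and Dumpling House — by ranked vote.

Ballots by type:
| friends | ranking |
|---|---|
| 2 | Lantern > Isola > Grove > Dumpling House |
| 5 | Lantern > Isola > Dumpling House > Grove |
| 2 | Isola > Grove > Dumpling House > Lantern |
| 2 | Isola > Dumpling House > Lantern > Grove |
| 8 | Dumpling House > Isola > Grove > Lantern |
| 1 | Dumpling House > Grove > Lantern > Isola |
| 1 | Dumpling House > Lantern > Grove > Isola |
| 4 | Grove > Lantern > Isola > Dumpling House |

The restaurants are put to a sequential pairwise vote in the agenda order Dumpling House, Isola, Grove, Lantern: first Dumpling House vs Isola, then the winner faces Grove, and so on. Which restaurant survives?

Round 1: Dumpling House vs Isola — 10–15, Isola advances.
Round 2: Isola vs Grove — 19–6, Isola advances.
Round 3: Isola vs Lantern — 12–13, Lantern advances.
The agenda winner is Lantern.

Lantern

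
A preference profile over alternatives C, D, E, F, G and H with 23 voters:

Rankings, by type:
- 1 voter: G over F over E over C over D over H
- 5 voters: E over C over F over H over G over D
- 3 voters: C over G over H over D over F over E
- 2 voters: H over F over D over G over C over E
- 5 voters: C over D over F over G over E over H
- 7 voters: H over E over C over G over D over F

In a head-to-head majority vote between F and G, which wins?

F

Ballots ranking F above G: 5 + 2 + 5 = 12.
Ballots ranking G above F: 23 − 12 = 11.
F wins the head-to-head 12–11.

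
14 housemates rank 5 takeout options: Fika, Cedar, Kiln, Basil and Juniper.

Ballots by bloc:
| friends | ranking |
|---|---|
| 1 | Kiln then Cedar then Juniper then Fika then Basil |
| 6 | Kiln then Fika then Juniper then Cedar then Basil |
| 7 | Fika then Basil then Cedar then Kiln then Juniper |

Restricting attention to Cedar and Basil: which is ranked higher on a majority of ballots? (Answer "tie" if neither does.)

Ballots ranking Cedar above Basil: 1 + 6 = 7.
Ballots ranking Basil above Cedar: 14 − 7 = 7.
7–7: the pair ties.

tie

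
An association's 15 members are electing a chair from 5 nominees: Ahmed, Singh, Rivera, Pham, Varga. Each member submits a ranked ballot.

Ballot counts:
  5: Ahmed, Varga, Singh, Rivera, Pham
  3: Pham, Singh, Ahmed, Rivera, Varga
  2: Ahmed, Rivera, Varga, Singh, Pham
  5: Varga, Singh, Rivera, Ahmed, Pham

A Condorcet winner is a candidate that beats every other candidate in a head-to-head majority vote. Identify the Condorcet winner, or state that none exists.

none

Head-to-head results (15 voters):
Ahmed vs Singh: Singh, 8–7.
Ahmed vs Rivera: Ahmed wins 10–5.
Ahmed vs Pham: Ahmed, 12–3.
Ahmed vs Varga: Ahmed wins 10–5.
Singh vs Rivera: Singh, 13–2.
Singh–Pham: Singh 12–3.
Singh vs Varga: Varga, 12–3.
Rivera–Pham: Rivera 12–3.
Rivera vs Varga: Varga wins 10–5.
Pham vs Varga: Varga wins 12–3.
No candidate is unbeaten: Ahmed loses to Singh; Singh loses to Varga; Rivera loses to Ahmed; Pham loses to Ahmed; Varga loses to Ahmed. In particular Ahmed beats Varga beats Singh beats Ahmed is a majority cycle — no Condorcet winner exists.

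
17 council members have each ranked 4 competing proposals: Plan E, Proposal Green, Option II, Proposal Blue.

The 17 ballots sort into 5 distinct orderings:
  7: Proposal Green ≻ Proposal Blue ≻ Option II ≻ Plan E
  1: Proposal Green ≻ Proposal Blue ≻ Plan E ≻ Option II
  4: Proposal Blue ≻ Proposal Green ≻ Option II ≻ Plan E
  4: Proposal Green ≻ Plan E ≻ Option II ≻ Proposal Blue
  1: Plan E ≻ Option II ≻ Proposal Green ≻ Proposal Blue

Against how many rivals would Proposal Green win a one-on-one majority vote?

3

Proposal Green against each rival (17 council members):
Proposal Green vs Plan E: Proposal Green is ranked higher on 7+1+4+4 = 16 ballots, Plan E on 1. Proposal Green wins 16–1.
Proposal Green vs Option II: Proposal Green preferred on 7+1+4+4 = 16 ballots; Proposal Green wins 16–1.
Proposal Green vs Proposal Blue: Proposal Green is ranked higher on 7+1+4+1 = 13 ballots, Proposal Blue on 4. Proposal Green wins 13–4.
Proposal Green beats Plan E, Option II, Proposal Blue — 3 pairwise wins.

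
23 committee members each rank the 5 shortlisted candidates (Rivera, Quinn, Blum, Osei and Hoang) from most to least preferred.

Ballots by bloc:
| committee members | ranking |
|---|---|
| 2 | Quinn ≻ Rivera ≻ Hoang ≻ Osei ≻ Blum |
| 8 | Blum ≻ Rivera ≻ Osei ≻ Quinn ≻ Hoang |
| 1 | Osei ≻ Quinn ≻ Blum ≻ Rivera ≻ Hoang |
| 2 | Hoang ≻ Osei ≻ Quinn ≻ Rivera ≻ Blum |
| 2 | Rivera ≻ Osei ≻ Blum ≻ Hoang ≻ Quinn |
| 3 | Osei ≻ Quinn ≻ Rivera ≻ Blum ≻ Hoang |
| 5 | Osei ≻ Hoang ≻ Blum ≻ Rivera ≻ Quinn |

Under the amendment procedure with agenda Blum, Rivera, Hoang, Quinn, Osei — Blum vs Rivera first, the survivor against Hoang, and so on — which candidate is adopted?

Round 1: Blum vs Rivera — 14–9, Blum advances.
Round 2: Blum vs Hoang — 14–9, Blum advances.
Round 3: Blum vs Quinn — 15–8, Blum advances.
Round 4: Blum vs Osei — 8–15, Osei advances.
Osei survives the agenda.

Osei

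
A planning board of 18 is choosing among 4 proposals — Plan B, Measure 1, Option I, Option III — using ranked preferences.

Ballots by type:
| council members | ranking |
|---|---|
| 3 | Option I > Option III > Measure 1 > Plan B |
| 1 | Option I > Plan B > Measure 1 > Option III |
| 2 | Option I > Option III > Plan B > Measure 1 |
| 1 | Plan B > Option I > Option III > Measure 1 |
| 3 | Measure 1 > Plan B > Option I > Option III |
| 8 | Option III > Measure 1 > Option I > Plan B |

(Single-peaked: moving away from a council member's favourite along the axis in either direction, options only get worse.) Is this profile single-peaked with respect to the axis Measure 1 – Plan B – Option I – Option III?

Axis positions: Measure 1=1, Plan B=2, Option I=3, Option III=4.
Type 1: ranking walks positions 3-4-1-2; Measure 1 is ranked above Plan B even though Plan B lies between Measure 1 and the peak Option I on the axis — preferences dip and rise again. Not single-peaked.
Type 2 (peak Option I at position 3): ranking walks positions 3-2-1-4, expanding outward from the peak — single-peaked.
Type 3 (peak Option I at position 3): ranking walks positions 3-4-2-1, expanding outward from the peak — single-peaked.
Type 4 (peak Plan B at position 2): ranking walks positions 2-3-4-1, expanding outward from the peak — single-peaked.
Type 5 (peak Measure 1 at position 1): ranking walks positions 1-2-3-4, expanding outward from the peak — single-peaked.
Type 6: ranking walks positions 4-1-3-2; Measure 1 is ranked above Option I even though Option I lies between Measure 1 and the peak Option III on the axis — preferences dip and rise again. Not single-peaked.
Type 1 violates single-peakedness, so the profile is not single-peaked on this axis.

no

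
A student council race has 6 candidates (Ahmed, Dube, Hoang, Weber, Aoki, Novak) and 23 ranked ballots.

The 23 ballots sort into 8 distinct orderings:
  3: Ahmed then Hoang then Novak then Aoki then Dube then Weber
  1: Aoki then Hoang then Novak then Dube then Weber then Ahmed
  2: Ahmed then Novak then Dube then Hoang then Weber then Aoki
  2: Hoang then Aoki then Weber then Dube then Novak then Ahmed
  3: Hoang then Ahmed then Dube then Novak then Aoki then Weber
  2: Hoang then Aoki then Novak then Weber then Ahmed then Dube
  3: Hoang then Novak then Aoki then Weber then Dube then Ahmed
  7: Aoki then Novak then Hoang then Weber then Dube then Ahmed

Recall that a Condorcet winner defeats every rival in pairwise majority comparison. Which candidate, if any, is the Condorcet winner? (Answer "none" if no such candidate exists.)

Head-to-head results (23 voters):
Ahmed vs Dube: 3+2+3+2 = 10 for Ahmed, 13 for Dube — Dube by 13–10.
Ahmed vs Hoang: 3+2 = 5 for Ahmed, 18 for Hoang — Hoang by 18–5.
Ahmed vs Weber: Ahmed is ranked higher on 3+2+3 = 8 ballots, Weber on 15. Weber wins 15–8.
Ahmed vs Aoki: 8 to 15, Aoki.
Ahmed vs Novak: Ahmed preferred on 3+2+3 = 8 ballots; Novak wins 15–8.
Dube vs Hoang: Dube preferred on 2 ballots; Hoang wins 21–2.
Dube vs Weber: 3+1+2+3 = 9 for Dube, 14 for Weber — Weber by 14–9.
Dube vs Aoki: Dube preferred on 2+3 = 5 ballots; Aoki wins 18–5.
Dube vs Novak: Dube preferred on 2+3 = 5 ballots; Novak wins 18–5.
Hoang vs Weber: 23 for Hoang, 0 for Weber — Hoang by 23–0.
Hoang vs Aoki: 15 to 8, Hoang.
Hoang vs Novak: Hoang preferred on 3+1+2+3+2+3 = 14 ballots; Hoang wins 14–9.
Weber vs Aoki: Weber preferred on 2 ballots; Aoki wins 21–2.
Weber vs Novak: 2 to 21, Novak.
Aoki vs Novak: Aoki is ranked higher on 1+2+2+7 = 12 ballots, Novak on 11. Aoki wins 12–11.
Hoang defeats every rival head-to-head and is the Condorcet winner.

Hoang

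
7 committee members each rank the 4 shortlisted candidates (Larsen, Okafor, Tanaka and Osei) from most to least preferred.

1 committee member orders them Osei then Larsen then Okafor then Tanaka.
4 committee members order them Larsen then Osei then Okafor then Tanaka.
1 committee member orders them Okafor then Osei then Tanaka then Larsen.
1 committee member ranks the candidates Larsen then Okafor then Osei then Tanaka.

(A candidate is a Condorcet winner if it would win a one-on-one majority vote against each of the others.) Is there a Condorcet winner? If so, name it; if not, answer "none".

Larsen

Head-to-head results (7 committee members):
Larsen vs Okafor: Larsen wins 6–1.
Larsen–Tanaka: Larsen 6–1.
Larsen vs Osei: Larsen is ranked higher on 4+1 = 5 ballots, Osei on 2. Larsen wins 5–2.
Okafor vs Tanaka: 7 to 0, Okafor.
Okafor–Osei: Osei 5–2.
Tanaka–Osei: Osei 7–0.
Larsen wins every pairwise contest, so Larsen is the Condorcet winner.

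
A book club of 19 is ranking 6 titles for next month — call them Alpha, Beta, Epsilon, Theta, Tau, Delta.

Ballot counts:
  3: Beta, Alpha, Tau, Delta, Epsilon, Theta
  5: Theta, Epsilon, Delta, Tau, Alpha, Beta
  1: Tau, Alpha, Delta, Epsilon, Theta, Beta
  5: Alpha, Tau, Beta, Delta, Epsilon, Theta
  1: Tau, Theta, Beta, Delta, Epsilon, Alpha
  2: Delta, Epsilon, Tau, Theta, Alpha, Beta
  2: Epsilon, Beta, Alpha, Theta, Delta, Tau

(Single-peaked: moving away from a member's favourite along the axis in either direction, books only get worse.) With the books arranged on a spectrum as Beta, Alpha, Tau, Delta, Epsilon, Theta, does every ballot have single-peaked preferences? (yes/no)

Axis positions: Beta=1, Alpha=2, Tau=3, Delta=4, Epsilon=5, Theta=6.
Group 1 (peak Beta at position 1): ranking walks positions 1-2-3-4-5-6, expanding outward from the peak — single-peaked.
Group 2 (peak Theta at position 6): ranking walks positions 6-5-4-3-2-1, expanding outward from the peak — single-peaked.
Group 3 (peak Tau at position 3): ranking walks positions 3-2-4-5-6-1, expanding outward from the peak — single-peaked.
Group 4 (peak Alpha at position 2): ranking walks positions 2-3-1-4-5-6, expanding outward from the peak — single-peaked.
Group 5: ranking walks positions 3-6-1-4-5-2; Theta is ranked above Delta even though Delta lies between Theta and the peak Tau on the axis — preferences dip and rise again. Not single-peaked.
Group 6 (peak Delta at position 4): ranking walks positions 4-5-3-6-2-1, expanding outward from the peak — single-peaked.
Group 7: ranking walks positions 5-1-2-6-4-3; Beta is ranked above Delta even though Delta lies between Beta and the peak Epsilon on the axis — preferences dip and rise again. Not single-peaked.
Group 5 violates single-peakedness, so the profile is not single-peaked on this axis.

no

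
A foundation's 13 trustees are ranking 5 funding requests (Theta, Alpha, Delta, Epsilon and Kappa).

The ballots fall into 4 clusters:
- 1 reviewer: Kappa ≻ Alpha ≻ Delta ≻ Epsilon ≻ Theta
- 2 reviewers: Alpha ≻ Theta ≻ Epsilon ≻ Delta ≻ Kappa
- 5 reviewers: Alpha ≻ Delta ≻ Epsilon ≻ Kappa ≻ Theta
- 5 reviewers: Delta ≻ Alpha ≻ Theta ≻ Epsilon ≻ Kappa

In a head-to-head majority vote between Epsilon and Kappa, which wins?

Ballots ranking Epsilon above Kappa: 2 + 5 + 5 = 12.
Ballots ranking Kappa above Epsilon: 13 − 12 = 1.
Epsilon wins the head-to-head 12–1.

Epsilon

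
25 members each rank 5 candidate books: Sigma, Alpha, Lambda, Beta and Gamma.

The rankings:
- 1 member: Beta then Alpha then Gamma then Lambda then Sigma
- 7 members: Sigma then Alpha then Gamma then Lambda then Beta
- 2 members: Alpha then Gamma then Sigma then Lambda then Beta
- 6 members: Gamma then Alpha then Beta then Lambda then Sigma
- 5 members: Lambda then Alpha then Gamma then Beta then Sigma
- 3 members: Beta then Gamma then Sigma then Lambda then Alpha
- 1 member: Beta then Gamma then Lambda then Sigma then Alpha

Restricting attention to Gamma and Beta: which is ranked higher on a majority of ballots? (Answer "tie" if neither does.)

Ballots ranking Gamma above Beta: 7 + 2 + 6 + 5 = 20.
Ballots ranking Beta above Gamma: 25 − 20 = 5.
Gamma wins the head-to-head 20–5.

Gamma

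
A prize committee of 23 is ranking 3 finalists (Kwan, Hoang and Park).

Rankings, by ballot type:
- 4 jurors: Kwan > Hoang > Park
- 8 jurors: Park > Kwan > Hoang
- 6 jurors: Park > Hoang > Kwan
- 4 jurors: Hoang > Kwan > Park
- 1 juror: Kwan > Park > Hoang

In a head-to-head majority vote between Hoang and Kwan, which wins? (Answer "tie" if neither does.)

Kwan

Ballots ranking Hoang above Kwan: 6 + 4 = 10.
Ballots ranking Kwan above Hoang: 23 − 10 = 13.
Kwan wins the head-to-head 13–10.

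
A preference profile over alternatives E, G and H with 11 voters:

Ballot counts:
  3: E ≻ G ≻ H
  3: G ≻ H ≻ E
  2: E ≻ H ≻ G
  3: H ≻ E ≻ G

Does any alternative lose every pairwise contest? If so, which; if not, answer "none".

none

Head-to-head results (11 voters):
E vs G: 8 to 3, E.
E vs H: H, 6–5.
G vs H: G is ranked higher on 3+3 = 6 ballots, H on 5. G wins 6–5.
Every alternative wins at least one matchup (E beats G; G beats H; H beats E), so there is no Condorcet loser.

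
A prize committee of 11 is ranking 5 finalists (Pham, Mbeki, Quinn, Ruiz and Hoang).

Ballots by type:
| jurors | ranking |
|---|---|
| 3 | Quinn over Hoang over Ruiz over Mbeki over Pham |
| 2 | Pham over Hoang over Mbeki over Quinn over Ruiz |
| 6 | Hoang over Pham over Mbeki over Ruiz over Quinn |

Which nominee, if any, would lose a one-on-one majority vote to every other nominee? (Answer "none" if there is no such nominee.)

Quinn

Head-to-head results (11 jurors):
Pham vs Mbeki: Pham preferred on 2+6 = 8 ballots; Pham wins 8–3.
Pham vs Quinn: Pham, 8–3.
Pham vs Ruiz: Pham, 8–3.
Pham vs Hoang: 2 for Pham, 9 for Hoang — Hoang by 9–2.
Mbeki vs Quinn: 2+6 = 8 for Mbeki, 3 for Quinn — Mbeki by 8–3.
Mbeki vs Ruiz: Mbeki is ranked higher on 2+6 = 8 ballots, Ruiz on 3. Mbeki wins 8–3.
Mbeki vs Hoang: Hoang, 11–0.
Quinn–Ruiz: Ruiz 6–5.
Quinn–Hoang: Hoang 8–3.
Ruiz vs Hoang: Hoang, 11–0.
Quinn loses to every other nominee — it is the Condorcet loser.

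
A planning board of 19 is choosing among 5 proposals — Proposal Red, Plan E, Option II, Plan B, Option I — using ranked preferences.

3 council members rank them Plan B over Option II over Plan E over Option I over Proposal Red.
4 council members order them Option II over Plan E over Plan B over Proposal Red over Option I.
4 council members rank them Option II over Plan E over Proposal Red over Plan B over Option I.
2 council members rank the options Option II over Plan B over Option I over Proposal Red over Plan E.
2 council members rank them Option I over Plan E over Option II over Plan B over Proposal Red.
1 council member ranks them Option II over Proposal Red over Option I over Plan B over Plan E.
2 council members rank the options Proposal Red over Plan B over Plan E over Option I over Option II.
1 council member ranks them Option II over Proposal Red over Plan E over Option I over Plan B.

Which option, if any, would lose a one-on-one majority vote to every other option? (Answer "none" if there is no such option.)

Option I

Pairwise majorities:
Proposal Red vs Plan E: Plan E wins 13–6.
Proposal Red vs Option II: Option II wins 17–2.
Proposal Red vs Plan B: 4+1+2+1 = 8 for Proposal Red, 11 for Plan B — Plan B by 11–8.
Proposal Red vs Option I: 12 to 7, Proposal Red.
Plan E–Option II: Option II 15–4.
Plan E vs Plan B: Plan E preferred on 4+4+2+1 = 11 ballots; Plan E wins 11–8.
Plan E vs Option I: Plan E preferred on 3+4+4+2+1 = 14 ballots; Plan E wins 14–5.
Option II vs Plan B: 4+4+2+2+1+1 = 14 for Option II, 5 for Plan B — Option II by 14–5.
Option II–Option I: Option II 15–4.
Plan B vs Option I: Plan B preferred on 3+4+4+2+2 = 15 ballots; Plan B wins 15–4.
Option I loses to every other option — it is the Condorcet loser.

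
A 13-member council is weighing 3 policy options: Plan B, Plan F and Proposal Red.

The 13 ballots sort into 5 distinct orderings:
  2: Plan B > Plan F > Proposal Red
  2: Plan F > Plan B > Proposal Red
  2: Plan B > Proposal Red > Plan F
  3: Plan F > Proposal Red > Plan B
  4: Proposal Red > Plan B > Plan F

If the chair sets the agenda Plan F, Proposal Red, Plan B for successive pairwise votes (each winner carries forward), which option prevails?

Round 1: Plan F vs Proposal Red — 7–6, Plan F advances.
Round 2: Plan F vs Plan B — 5–8, Plan B advances.
The agenda winner is Plan B.

Plan B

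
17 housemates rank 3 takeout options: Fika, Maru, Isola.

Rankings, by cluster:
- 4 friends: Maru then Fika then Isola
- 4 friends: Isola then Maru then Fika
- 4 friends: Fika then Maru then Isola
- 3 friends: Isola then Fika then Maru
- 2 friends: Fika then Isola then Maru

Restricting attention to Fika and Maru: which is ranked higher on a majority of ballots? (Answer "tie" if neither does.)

Fika

Ballots ranking Fika above Maru: 4 + 3 + 2 = 9.
Ballots ranking Maru above Fika: 17 − 9 = 8.
Fika wins the head-to-head 9–8.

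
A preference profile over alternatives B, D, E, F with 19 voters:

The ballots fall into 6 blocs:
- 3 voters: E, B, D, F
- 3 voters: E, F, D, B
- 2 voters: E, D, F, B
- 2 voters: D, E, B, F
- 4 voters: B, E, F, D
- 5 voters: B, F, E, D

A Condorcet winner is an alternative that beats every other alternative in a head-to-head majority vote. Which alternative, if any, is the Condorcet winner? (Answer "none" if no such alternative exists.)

E

Pairwise majorities:
B vs D: 12 to 7, B.
B vs E: 9 to 10, E.
B vs F: 3+2+4+5 = 14 for B, 5 for F — B by 14–5.
D vs E: D is ranked higher on 2 ballots, E on 17. E wins 17–2.
D vs F: 7 to 12, F.
E vs F: E preferred on 3+3+2+2+4 = 14 ballots; E wins 14–5.
E defeats every rival head-to-head and is the Condorcet winner.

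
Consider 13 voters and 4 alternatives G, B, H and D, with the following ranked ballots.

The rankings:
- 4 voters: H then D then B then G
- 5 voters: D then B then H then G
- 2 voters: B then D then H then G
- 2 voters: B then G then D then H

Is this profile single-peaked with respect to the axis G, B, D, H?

Axis positions: G=1, B=2, D=3, H=4.
Bloc 1 (peak H at position 4): ranking walks positions 4-3-2-1, expanding outward from the peak — single-peaked.
Bloc 2 (peak D at position 3): ranking walks positions 3-2-4-1, expanding outward from the peak — single-peaked.
Bloc 3 (peak B at position 2): ranking walks positions 2-3-4-1, expanding outward from the peak — single-peaked.
Bloc 4 (peak B at position 2): ranking walks positions 2-1-3-4, expanding outward from the peak — single-peaked.
Every ranking is single-peaked on this axis.

yes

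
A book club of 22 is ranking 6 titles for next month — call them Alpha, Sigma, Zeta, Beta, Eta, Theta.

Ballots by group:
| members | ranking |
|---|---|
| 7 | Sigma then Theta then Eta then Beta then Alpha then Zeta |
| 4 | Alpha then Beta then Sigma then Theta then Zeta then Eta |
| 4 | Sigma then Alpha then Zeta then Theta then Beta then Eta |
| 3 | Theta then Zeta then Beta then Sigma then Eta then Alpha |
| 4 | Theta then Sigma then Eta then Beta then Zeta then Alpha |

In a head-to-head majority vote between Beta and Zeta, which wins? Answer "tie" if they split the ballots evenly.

Beta

Ballots ranking Beta above Zeta: 7 + 4 + 4 = 15.
Ballots ranking Zeta above Beta: 22 − 15 = 7.
Beta wins the head-to-head 15–7.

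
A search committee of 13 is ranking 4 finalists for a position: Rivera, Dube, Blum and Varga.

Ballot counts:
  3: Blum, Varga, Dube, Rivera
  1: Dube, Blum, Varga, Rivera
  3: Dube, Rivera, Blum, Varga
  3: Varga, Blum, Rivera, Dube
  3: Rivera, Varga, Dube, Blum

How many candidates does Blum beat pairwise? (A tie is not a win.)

2

Blum against each rival (13 committee members):
Blum vs Rivera: 3+1+3 = 7 for Blum, 6 for Rivera — Blum by 7–6.
Blum vs Dube: 6 to 7, Dube.
Blum vs Varga: Blum wins 7–6.
Blum beats Rivera, Varga; loses to Dube — 2 pairwise wins.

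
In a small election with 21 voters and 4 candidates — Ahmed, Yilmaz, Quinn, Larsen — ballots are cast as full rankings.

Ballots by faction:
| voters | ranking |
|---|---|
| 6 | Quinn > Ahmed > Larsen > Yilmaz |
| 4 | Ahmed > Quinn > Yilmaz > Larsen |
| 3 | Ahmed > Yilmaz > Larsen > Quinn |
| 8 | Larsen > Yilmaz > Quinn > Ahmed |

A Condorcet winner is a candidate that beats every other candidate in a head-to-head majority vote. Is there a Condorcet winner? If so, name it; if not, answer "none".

none

Check each pair by majority over 21 ballots:
Ahmed vs Yilmaz: Ahmed preferred on 6+4+3 = 13 ballots; Ahmed wins 13–8.
Ahmed vs Quinn: Ahmed preferred on 4+3 = 7 ballots; Quinn wins 14–7.
Ahmed vs Larsen: Ahmed is ranked higher on 6+4+3 = 13 ballots, Larsen on 8. Ahmed wins 13–8.
Yilmaz vs Quinn: Yilmaz preferred on 3+8 = 11 ballots; Yilmaz wins 11–10.
Yilmaz vs Larsen: 7 to 14, Larsen.
Quinn vs Larsen: 6+4 = 10 for Quinn, 11 for Larsen — Larsen by 11–10.
Each candidate drops at least one matchup (Ahmed loses to Quinn; Yilmaz loses to Ahmed; Quinn loses to Yilmaz; Larsen loses to Ahmed); the cycle Ahmed > Yilmaz > Quinn > Ahmed rules out a Condorcet winner.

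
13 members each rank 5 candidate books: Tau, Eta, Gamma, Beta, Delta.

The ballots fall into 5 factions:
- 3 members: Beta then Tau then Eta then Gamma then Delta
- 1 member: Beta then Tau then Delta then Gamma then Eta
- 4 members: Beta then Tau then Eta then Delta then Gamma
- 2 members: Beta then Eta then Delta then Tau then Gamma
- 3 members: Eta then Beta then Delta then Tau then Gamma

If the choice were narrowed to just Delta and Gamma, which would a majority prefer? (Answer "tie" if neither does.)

Delta

Ballots ranking Delta above Gamma: 1 + 4 + 2 + 3 = 10.
Ballots ranking Gamma above Delta: 13 − 10 = 3.
Delta wins the head-to-head 10–3.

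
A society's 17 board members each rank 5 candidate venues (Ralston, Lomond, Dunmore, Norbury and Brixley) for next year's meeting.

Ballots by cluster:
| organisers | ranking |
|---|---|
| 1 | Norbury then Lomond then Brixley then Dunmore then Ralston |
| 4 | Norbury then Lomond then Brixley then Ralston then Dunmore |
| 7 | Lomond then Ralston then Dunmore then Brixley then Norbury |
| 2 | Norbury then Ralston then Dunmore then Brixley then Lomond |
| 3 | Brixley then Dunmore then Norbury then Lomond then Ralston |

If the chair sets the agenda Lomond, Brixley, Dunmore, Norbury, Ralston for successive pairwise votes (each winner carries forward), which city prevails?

Norbury

Round 1: Lomond vs Brixley — 12–5, Lomond advances.
Round 2: Lomond vs Dunmore — 12–5, Lomond advances.
Round 3: Lomond vs Norbury — 7–10, Norbury advances.
Round 4: Norbury vs Ralston — 10–7, Norbury advances.
The agenda winner is Norbury.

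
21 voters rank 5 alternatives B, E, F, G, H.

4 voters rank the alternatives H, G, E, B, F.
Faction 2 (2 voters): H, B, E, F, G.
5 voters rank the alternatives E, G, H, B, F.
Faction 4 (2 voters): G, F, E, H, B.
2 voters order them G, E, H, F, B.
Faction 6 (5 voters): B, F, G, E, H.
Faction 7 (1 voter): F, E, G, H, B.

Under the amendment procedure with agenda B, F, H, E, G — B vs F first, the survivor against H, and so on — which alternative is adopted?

G

Round 1: B vs F — 16–5, B advances.
Round 2: B vs H — 5–16, H advances.
Round 3: H vs E — 6–15, E advances.
Round 4: E vs G — 8–13, G advances.
G survives the agenda.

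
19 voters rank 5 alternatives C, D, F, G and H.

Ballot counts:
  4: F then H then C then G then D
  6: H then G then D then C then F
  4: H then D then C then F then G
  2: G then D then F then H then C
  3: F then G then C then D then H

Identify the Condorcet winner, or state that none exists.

Pairwise majorities:
C vs D: D, 12–7.
C vs F: C wins 10–9.
C vs G: 8 to 11, G.
C vs H: H wins 16–3.
D–F: D 12–7.
D vs G: 4 to 15, G.
D vs H: H wins 14–5.
F vs G: F preferred on 4+4+3 = 11 ballots; F wins 11–8.
F vs H: 4+2+3 = 9 for F, 10 for H — H by 10–9.
G vs H: 5 to 14, H.
H wins every pairwise contest, so H is the Condorcet winner.

H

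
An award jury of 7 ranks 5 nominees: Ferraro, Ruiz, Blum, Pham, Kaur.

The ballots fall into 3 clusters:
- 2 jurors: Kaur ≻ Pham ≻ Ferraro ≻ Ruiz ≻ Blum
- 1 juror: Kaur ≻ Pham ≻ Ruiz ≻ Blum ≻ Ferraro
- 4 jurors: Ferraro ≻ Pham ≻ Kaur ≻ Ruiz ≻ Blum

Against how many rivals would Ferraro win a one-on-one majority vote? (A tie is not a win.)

Ferraro against each rival (7 jurors):
Ferraro vs Ruiz: Ferraro is ranked higher on 2+4 = 6 ballots, Ruiz on 1. Ferraro wins 6–1.
Ferraro vs Blum: Ferraro wins 6–1.
Ferraro vs Pham: Ferraro, 4–3.
Ferraro vs Kaur: 4 to 3, Ferraro.
Ferraro beats Ruiz, Blum, Pham, Kaur — 4 pairwise wins.

4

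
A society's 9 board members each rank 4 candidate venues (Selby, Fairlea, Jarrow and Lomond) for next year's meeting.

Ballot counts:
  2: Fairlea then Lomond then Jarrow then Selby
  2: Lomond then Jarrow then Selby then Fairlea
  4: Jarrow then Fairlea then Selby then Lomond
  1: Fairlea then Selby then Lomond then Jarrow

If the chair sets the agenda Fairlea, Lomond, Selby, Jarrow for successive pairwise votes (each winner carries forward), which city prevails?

Round 1: Fairlea vs Lomond — 7–2, Fairlea advances.
Round 2: Fairlea vs Selby — 7–2, Fairlea advances.
Round 3: Fairlea vs Jarrow — 3–6, Jarrow advances.
Jarrow survives the agenda.

Jarrow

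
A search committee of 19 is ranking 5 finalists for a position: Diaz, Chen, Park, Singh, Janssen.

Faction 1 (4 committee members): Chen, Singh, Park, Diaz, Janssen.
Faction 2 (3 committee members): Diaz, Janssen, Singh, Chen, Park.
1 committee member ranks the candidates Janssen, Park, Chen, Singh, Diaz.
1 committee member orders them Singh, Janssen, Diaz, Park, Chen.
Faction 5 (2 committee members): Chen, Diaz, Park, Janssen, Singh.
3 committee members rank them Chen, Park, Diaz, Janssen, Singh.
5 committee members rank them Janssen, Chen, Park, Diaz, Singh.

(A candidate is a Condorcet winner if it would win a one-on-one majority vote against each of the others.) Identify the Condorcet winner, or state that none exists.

Head-to-head results (19 committee members):
Diaz vs Chen: Diaz is ranked higher on 3+1 = 4 ballots, Chen on 15. Chen wins 15–4.
Diaz vs Park: 3+1+2 = 6 for Diaz, 13 for Park — Park by 13–6.
Diaz vs Singh: 13 to 6, Diaz.
Diaz–Janssen: Diaz 12–7.
Chen vs Park: Chen is ranked higher on 4+3+2+3+5 = 17 ballots, Park on 2. Chen wins 17–2.
Chen vs Singh: 4+1+2+3+5 = 15 for Chen, 4 for Singh — Chen by 15–4.
Chen vs Janssen: Janssen wins 10–9.
Park–Singh: Park 11–8.
Park vs Janssen: Park is ranked higher on 4+2+3 = 9 ballots, Janssen on 10. Janssen wins 10–9.
Singh vs Janssen: 4+1 = 5 for Singh, 14 for Janssen — Janssen by 14–5.
No candidate is unbeaten: Diaz loses to Chen; Chen loses to Janssen; Park loses to Chen; Singh loses to Diaz; Janssen loses to Diaz. In particular Diaz > Janssen > Chen > Diaz is a majority cycle — no Condorcet winner exists.

none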